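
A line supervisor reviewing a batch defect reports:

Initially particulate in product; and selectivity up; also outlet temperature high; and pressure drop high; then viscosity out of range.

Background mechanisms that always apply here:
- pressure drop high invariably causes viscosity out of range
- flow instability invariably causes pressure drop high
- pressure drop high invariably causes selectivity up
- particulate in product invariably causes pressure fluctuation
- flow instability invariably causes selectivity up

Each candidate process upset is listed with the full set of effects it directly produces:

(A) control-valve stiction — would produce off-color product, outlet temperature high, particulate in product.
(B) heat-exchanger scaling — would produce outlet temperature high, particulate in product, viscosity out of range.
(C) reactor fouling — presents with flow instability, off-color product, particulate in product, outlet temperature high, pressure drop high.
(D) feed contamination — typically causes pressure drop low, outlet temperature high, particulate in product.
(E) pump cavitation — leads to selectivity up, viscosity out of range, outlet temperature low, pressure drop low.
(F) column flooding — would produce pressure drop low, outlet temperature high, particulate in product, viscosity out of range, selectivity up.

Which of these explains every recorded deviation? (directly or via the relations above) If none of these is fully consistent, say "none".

C

Checking each candidate against the observations:
(A) control-valve stiction — particulate in product ✓; selectivity up ✗; outlet temperature high ✓; pressure drop high ✗; viscosity out of range ✗
(B) heat-exchanger scaling — does not account for selectivity up, pressure drop high
(C) reactor fouling — accounts for every observation (selectivity up by pressure drop high → selectivity up)
(D) feed contamination — fails on selectivity up, pressure drop high, viscosity out of range (predicts pressure drop low, not pressure drop high)
(E) pump cavitation — fails on particulate in product, outlet temperature high, pressure drop high (predicts outlet temperature low, not outlet temperature high; predicts pressure drop low, not pressure drop high)
(F) column flooding — particulate in product ✓; selectivity up ✓; outlet temperature high ✓; pressure drop high ✗; viscosity out of range ✓
(C) alone accounts for all the evidence.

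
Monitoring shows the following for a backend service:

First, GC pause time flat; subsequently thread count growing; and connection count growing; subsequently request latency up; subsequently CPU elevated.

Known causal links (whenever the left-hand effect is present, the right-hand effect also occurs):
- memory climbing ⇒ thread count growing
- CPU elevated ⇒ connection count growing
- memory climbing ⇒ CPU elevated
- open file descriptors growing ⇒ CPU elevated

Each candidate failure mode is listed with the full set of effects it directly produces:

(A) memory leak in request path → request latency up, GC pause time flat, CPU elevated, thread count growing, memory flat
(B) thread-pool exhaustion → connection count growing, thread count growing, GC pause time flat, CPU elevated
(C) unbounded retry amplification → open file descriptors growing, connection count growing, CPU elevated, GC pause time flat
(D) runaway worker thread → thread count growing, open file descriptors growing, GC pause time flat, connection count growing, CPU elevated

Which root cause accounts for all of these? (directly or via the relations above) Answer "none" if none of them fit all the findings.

Testing each hypothesis:
(A) memory leak in request path — GC pause time flat match; thread count growing match; connection count growing match (via CPU elevated → connection count growing); request latency up match; CPU elevated match
(B) thread-pool exhaustion — does not account for request latency up
(C) unbounded retry amplification — GC pause time flat match; thread count growing miss; connection count growing match; request latency up miss; CPU elevated match
(D) runaway worker thread — does not account for request latency up
Only (A) is consistent with every observation.

A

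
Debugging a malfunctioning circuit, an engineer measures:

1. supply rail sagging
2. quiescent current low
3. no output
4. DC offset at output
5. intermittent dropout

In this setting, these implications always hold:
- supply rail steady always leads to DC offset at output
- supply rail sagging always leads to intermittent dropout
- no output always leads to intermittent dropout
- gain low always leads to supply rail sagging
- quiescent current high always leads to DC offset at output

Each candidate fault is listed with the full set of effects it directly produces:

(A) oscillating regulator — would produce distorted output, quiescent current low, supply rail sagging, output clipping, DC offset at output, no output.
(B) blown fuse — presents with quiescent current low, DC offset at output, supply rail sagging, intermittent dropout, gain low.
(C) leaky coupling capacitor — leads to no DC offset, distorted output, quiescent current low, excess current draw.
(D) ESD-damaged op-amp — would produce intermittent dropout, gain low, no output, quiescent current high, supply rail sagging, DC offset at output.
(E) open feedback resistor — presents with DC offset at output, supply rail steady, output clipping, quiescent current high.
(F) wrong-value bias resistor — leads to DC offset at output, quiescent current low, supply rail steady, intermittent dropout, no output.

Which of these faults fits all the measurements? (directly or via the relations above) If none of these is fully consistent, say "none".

A

Per-candidate check:
(A) oscillating regulator — accounts for every observation (intermittent dropout via supply rail sagging → intermittent dropout)
(B) blown fuse — supply rail sagging yes; quiescent current low yes; no output NO; DC offset at output yes; intermittent dropout yes
(C) leaky coupling capacitor — fails on supply rail sagging, no output, DC offset at output, intermittent dropout (predicts no DC offset, not DC offset at output)
(D) ESD-damaged op-amp — fails on quiescent current low (predicts quiescent current high, not quiescent current low)
(E) open feedback resistor — supply rail sagging NO; quiescent current low NO; no output NO; DC offset at output yes; intermittent dropout NO
(F) wrong-value bias resistor — supply rail sagging NO; quiescent current low yes; no output yes; DC offset at output yes; intermittent dropout yes
Only (A) is consistent with every observation.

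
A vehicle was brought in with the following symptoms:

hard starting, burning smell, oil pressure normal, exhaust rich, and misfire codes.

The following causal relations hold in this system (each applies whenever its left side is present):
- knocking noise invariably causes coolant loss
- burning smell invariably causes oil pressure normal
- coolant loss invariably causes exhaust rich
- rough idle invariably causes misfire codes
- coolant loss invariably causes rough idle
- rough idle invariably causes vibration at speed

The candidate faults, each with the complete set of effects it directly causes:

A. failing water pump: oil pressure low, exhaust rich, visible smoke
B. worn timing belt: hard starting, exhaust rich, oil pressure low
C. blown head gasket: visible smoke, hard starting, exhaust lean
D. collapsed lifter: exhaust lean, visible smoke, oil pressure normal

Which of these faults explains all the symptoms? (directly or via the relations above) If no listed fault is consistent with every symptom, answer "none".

Testing each hypothesis:
(A) failing water pump — hard starting -; burning smell -; oil pressure normal -; exhaust rich +; misfire codes -
(B) worn timing belt — hard starting +; burning smell -; oil pressure normal -; exhaust rich +; misfire codes -
(C) blown head gasket — hard starting +; burning smell -; oil pressure normal -; exhaust rich -; misfire codes -
(D) collapsed lifter — fails on hard starting, burning smell, exhaust rich, misfire codes (predicts exhaust lean, not exhaust rich)
Every candidate fails on at least one observation.

none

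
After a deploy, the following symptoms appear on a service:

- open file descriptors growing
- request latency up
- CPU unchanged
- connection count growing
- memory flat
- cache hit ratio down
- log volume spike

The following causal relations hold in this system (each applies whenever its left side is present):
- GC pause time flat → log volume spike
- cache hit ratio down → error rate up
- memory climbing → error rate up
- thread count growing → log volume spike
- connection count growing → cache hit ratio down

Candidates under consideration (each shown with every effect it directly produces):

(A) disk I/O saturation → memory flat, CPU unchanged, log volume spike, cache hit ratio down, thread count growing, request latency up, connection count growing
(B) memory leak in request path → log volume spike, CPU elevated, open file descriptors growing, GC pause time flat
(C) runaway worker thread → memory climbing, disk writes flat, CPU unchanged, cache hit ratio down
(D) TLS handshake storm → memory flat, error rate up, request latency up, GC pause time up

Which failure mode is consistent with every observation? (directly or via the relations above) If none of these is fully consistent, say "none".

Per-candidate check:
(A) disk I/O saturation — open file descriptors growing NO; request latency up yes; CPU unchanged yes; connection count growing yes; memory flat yes; cache hit ratio down yes; log volume spike yes
(B) memory leak in request path — open file descriptors growing yes; request latency up NO; CPU unchanged NO; connection count growing NO; memory flat NO; cache hit ratio down NO; log volume spike yes
(C) runaway worker thread — fails on open file descriptors growing, request latency up, connection count growing, memory flat, log volume spike (predicts memory climbing, not memory flat)
(D) TLS handshake storm — does not account for open file descriptors growing, CPU unchanged, connection count growing, cache hit ratio down, log volume spike
None of the listed candidates fits everything.

none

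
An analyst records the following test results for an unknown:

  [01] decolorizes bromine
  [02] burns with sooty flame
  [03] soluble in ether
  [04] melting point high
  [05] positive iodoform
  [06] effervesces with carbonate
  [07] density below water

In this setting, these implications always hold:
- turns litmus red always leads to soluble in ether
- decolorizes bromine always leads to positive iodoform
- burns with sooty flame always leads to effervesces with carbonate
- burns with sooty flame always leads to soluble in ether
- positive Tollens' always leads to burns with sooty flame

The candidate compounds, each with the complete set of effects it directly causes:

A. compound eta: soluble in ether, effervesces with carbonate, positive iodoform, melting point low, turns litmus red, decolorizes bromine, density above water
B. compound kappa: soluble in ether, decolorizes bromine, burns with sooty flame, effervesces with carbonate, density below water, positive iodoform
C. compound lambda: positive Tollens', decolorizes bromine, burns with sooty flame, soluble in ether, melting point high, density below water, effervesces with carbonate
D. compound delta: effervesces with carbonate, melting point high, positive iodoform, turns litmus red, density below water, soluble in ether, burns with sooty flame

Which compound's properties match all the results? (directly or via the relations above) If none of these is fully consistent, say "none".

C

For each candidate, compare predicted effects to what was observed:
(A) compound eta — decolorizes bromine ✓; burns with sooty flame ✗; soluble in ether ✓; melting point high ✗; positive iodoform ✓; effervesces with carbonate ✓; density below water ✗
(B) compound kappa — does not account for melting point high
(C) compound lambda — accounts for every observation (positive iodoform through decolorizes bromine → positive iodoform)
(D) compound delta — does not account for decolorizes bromine
(C) alone accounts for all the evidence.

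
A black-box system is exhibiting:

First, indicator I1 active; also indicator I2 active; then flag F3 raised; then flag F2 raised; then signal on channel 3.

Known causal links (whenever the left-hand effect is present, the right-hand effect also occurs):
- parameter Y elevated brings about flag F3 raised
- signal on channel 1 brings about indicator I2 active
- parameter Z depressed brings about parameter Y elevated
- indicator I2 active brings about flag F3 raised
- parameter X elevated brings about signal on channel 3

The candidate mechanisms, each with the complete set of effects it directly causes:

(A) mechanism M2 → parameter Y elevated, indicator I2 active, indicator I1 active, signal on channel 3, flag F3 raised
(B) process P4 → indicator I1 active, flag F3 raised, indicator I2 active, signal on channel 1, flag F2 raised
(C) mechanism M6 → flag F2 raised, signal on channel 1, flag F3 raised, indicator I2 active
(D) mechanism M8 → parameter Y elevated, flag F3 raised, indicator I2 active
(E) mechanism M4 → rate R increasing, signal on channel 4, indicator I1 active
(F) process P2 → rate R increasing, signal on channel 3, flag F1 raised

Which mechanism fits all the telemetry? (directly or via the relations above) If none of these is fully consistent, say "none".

Checking each candidate against the observations:
(A) mechanism M2 — indicator I1 active match; indicator I2 active match; flag F3 raised match; flag F2 raised miss; signal on channel 3 match
(B) process P4 — does not account for signal on channel 3
(C) mechanism M6 — indicator I1 active miss; indicator I2 active match; flag F3 raised match; flag F2 raised match; signal on channel 3 miss
(D) mechanism M8 — indicator I1 active miss; indicator I2 active match; flag F3 raised match; flag F2 raised miss; signal on channel 3 miss
(E) mechanism M4 — does not account for indicator I2 active, flag F3 raised, flag F2 raised, signal on channel 3
(F) process P2 — does not account for indicator I1 active, indicator I2 active, flag F3 raised, flag F2 raised
Every candidate fails on at least one observation.

none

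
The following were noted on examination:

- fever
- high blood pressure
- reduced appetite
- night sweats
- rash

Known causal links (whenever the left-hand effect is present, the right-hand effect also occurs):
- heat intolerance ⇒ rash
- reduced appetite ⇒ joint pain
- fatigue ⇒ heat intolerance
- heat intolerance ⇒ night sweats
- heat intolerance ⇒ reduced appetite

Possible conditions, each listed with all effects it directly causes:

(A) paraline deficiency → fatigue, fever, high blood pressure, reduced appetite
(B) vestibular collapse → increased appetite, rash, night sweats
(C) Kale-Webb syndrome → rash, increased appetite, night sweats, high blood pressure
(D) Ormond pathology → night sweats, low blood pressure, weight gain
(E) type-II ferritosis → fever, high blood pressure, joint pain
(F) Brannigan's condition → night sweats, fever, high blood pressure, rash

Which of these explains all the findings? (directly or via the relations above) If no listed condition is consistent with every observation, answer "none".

A

Per-candidate check:
(A) paraline deficiency — accounts for every observation (night sweats through fatigue → heat intolerance → night sweats)
(B) vestibular collapse — fails on fever, high blood pressure, reduced appetite (predicts increased appetite, not reduced appetite)
(C) Kale-Webb syndrome — fever NO; high blood pressure yes; reduced appetite NO; night sweats yes; rash yes
(D) Ormond pathology — fails on fever, high blood pressure, reduced appetite, rash (predicts low blood pressure, not high blood pressure)
(E) type-II ferritosis — does not account for reduced appetite, night sweats, rash
(F) Brannigan's condition — does not account for reduced appetite
(A) alone accounts for all the evidence.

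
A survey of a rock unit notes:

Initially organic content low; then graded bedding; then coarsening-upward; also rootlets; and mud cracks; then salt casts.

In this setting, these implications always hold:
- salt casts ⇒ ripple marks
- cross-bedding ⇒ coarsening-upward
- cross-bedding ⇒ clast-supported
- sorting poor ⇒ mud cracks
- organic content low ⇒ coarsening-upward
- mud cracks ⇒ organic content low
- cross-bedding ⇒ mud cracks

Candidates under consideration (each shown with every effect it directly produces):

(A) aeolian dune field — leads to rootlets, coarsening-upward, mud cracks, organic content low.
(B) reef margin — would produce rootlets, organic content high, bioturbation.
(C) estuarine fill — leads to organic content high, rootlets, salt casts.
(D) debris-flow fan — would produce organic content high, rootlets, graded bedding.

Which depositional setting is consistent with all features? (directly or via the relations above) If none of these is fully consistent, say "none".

Checking each candidate against the observations:
(A) aeolian dune field — organic content low +; graded bedding -; coarsening-upward +; rootlets +; mud cracks +; salt casts -
(B) reef margin — organic content low -; graded bedding -; coarsening-upward -; rootlets +; mud cracks -; salt casts -
(C) estuarine fill — fails on organic content low, graded bedding, coarsening-upward, mud cracks (predicts organic content high, not organic content low)
(D) debris-flow fan — organic content low -; graded bedding +; coarsening-upward -; rootlets +; mud cracks -; salt casts -
Every candidate fails on at least one observation.

none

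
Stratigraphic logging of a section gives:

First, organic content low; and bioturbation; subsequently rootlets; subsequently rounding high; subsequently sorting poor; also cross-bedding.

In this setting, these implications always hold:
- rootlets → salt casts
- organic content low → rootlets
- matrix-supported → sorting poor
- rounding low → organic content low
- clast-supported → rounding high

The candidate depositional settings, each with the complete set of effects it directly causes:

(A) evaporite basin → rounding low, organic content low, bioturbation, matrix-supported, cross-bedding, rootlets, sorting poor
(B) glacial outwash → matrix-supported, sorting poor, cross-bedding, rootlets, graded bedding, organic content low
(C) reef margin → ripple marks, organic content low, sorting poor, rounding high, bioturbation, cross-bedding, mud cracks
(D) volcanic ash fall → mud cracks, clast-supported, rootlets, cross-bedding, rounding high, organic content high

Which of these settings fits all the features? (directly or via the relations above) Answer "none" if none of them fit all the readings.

Per-candidate check:
(A) evaporite basin — organic content low match; bioturbation match; rootlets match; rounding high miss; sorting poor match; cross-bedding match
(B) glacial outwash — does not account for bioturbation, rounding high
(C) reef margin — organic content low match; bioturbation match; rootlets match (by organic content low → rootlets); rounding high match; sorting poor match; cross-bedding match
(D) volcanic ash fall — fails on organic content low, bioturbation, sorting poor (predicts organic content high, not organic content low)
(C) is the only candidate with no mismatches.

C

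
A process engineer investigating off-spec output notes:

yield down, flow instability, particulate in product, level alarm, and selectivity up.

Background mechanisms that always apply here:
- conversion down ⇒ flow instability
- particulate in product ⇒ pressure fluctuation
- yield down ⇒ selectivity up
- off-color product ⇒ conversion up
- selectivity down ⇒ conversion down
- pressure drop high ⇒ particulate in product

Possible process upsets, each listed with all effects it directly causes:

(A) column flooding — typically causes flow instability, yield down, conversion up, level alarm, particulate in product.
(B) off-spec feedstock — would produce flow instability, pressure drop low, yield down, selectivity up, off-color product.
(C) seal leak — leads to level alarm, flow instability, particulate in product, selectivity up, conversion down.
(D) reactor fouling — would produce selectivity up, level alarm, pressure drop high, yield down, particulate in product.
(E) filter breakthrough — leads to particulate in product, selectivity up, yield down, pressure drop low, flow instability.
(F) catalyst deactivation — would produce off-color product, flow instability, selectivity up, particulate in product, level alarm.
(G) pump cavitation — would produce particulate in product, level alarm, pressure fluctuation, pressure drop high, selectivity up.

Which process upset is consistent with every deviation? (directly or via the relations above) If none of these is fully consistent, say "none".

A

Testing each hypothesis:
(A) column flooding — accounts for every observation (selectivity up by yield down → selectivity up)
(B) off-spec feedstock — yield down yes; flow instability yes; particulate in product NO; level alarm NO; selectivity up yes
(C) seal leak — yield down NO; flow instability yes; particulate in product yes; level alarm yes; selectivity up yes
(D) reactor fouling — does not account for flow instability
(E) filter breakthrough — yield down yes; flow instability yes; particulate in product yes; level alarm NO; selectivity up yes
(F) catalyst deactivation — does not account for yield down
(G) pump cavitation — does not account for yield down, flow instability
Only (A) is consistent with every observation.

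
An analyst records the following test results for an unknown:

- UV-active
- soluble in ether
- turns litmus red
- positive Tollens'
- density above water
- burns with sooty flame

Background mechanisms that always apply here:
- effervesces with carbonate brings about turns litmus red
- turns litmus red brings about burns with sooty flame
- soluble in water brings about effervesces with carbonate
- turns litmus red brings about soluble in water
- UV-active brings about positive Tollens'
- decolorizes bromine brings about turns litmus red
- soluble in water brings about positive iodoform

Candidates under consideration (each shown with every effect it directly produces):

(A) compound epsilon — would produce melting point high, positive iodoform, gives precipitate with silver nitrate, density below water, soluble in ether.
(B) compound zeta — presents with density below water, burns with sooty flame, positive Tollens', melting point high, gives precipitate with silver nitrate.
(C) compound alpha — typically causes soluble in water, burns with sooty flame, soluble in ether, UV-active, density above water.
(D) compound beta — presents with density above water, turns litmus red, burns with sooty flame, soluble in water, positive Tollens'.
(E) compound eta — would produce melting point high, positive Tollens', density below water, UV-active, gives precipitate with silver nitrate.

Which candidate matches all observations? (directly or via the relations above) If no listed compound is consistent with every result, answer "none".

C

Testing each hypothesis:
(A) compound epsilon — UV-active miss; soluble in ether match; turns litmus red miss; positive Tollens' miss; density above water miss; burns with sooty flame miss
(B) compound zeta — fails on UV-active, soluble in ether, turns litmus red, density above water (predicts density below water, not density above water)
(C) compound alpha — accounts for every observation (turns litmus red via soluble in water → effervesces with carbonate → turns litmus red)
(D) compound beta — does not account for UV-active, soluble in ether
(E) compound eta — UV-active match; soluble in ether miss; turns litmus red miss; positive Tollens' match; density above water miss; burns with sooty flame miss
(C) alone accounts for all the evidence.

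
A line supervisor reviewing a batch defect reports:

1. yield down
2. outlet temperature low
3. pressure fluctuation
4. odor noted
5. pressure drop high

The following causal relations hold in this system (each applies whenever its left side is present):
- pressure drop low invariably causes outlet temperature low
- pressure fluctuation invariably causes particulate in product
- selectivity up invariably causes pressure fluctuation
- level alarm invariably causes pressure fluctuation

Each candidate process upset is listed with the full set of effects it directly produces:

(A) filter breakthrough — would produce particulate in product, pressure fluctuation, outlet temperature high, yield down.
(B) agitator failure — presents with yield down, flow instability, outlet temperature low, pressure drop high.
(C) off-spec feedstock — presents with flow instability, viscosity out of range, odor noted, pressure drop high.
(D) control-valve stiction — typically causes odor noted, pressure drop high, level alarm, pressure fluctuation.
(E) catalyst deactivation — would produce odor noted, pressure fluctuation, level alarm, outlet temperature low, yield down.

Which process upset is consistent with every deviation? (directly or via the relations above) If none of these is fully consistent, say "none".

Per-candidate check:
(A) filter breakthrough — yield down yes; outlet temperature low NO; pressure fluctuation yes; odor noted NO; pressure drop high NO
(B) agitator failure — does not account for pressure fluctuation, odor noted
(C) off-spec feedstock — does not account for yield down, outlet temperature low, pressure fluctuation
(D) control-valve stiction — does not account for yield down, outlet temperature low
(E) catalyst deactivation — yield down yes; outlet temperature low yes; pressure fluctuation yes; odor noted yes; pressure drop high NO
No candidate is consistent with all observations.

none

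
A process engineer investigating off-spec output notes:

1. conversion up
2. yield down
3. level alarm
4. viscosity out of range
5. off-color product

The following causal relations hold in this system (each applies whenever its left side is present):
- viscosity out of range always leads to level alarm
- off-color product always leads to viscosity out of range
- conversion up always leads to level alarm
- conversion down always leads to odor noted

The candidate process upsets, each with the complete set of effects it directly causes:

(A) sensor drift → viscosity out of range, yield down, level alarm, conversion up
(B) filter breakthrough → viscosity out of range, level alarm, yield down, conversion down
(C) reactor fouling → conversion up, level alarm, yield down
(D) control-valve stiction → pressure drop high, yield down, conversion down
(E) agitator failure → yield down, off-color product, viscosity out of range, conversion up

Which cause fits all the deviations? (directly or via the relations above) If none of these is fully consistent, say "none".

E

Checking each candidate against the observations:
(A) sensor drift — conversion up match; yield down match; level alarm match; viscosity out of range match; off-color product miss
(B) filter breakthrough — fails on conversion up, off-color product (predicts conversion down, not conversion up)
(C) reactor fouling — does not account for viscosity out of range, off-color product
(D) control-valve stiction — conversion up miss; yield down match; level alarm miss; viscosity out of range miss; off-color product miss
(E) agitator failure — accounts for every observation (level alarm via conversion up → level alarm)
Only (E) is consistent with every observation.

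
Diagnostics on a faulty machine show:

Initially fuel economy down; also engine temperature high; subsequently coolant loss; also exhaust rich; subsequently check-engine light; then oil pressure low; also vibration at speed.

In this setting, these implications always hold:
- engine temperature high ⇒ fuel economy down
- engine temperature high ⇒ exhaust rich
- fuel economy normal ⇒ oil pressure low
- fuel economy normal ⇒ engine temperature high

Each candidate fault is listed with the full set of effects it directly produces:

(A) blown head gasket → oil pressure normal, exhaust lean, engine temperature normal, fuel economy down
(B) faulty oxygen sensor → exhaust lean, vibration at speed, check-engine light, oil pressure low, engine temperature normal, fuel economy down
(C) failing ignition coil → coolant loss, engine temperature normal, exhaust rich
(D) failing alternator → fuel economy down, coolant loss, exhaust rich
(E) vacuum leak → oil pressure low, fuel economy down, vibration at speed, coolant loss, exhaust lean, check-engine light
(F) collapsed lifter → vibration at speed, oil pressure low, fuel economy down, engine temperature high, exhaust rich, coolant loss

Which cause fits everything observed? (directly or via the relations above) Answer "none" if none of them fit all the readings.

Testing each hypothesis:
(A) blown head gasket — fuel economy down yes; engine temperature high NO; coolant loss NO; exhaust rich NO; check-engine light NO; oil pressure low NO; vibration at speed NO
(B) faulty oxygen sensor — fails on engine temperature high, coolant loss, exhaust rich (predicts engine temperature normal, not engine temperature high; predicts exhaust lean, not exhaust rich)
(C) failing ignition coil — fuel economy down NO; engine temperature high NO; coolant loss yes; exhaust rich yes; check-engine light NO; oil pressure low NO; vibration at speed NO
(D) failing alternator — fuel economy down yes; engine temperature high NO; coolant loss yes; exhaust rich yes; check-engine light NO; oil pressure low NO; vibration at speed NO
(E) vacuum leak — fuel economy down yes; engine temperature high NO; coolant loss yes; exhaust rich NO; check-engine light yes; oil pressure low yes; vibration at speed yes
(F) collapsed lifter — does not account for check-engine light
No candidate is consistent with all observations.

none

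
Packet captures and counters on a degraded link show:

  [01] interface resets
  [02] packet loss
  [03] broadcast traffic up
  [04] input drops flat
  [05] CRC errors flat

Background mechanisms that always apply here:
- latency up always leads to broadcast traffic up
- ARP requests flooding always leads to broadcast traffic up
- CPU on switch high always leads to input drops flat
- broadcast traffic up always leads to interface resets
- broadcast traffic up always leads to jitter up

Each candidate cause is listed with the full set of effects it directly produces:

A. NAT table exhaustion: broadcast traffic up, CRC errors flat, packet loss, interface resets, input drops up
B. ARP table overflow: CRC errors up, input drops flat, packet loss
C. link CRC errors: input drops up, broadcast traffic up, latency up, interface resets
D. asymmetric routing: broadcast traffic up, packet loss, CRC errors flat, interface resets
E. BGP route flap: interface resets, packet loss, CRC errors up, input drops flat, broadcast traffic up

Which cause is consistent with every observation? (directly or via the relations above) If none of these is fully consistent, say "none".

For each candidate, compare predicted effects to what was observed:
(A) NAT table exhaustion — interface resets ✓; packet loss ✓; broadcast traffic up ✓; input drops flat ✗; CRC errors flat ✓
(B) ARP table overflow — fails on interface resets, broadcast traffic up, CRC errors flat (predicts CRC errors up, not CRC errors flat)
(C) link CRC errors — interface resets ✓; packet loss ✗; broadcast traffic up ✓; input drops flat ✗; CRC errors flat ✗
(D) asymmetric routing — does not account for input drops flat
(E) BGP route flap — fails on CRC errors flat (predicts CRC errors up, not CRC errors flat)
None of the listed candidates fits everything.

none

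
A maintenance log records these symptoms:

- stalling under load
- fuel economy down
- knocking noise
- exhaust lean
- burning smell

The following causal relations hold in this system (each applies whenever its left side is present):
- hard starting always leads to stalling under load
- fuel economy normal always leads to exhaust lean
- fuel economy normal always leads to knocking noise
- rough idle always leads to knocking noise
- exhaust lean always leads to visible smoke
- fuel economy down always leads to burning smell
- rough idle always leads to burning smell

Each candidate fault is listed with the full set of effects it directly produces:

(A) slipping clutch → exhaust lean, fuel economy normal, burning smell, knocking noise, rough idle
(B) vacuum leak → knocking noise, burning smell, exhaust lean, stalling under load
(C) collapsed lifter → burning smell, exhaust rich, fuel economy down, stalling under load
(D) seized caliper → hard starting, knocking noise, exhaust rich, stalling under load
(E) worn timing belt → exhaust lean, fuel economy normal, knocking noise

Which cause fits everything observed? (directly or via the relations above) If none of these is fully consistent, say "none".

Checking each candidate against the observations:
(A) slipping clutch — fails on stalling under load, fuel economy down (predicts fuel economy normal, not fuel economy down)
(B) vacuum leak — does not account for fuel economy down
(C) collapsed lifter — fails on knocking noise, exhaust lean (predicts exhaust rich, not exhaust lean)
(D) seized caliper — stalling under load +; fuel economy down -; knocking noise +; exhaust lean -; burning smell -
(E) worn timing belt — fails on stalling under load, fuel economy down, burning smell (predicts fuel economy normal, not fuel economy down)
None of the listed candidates fits everything.

none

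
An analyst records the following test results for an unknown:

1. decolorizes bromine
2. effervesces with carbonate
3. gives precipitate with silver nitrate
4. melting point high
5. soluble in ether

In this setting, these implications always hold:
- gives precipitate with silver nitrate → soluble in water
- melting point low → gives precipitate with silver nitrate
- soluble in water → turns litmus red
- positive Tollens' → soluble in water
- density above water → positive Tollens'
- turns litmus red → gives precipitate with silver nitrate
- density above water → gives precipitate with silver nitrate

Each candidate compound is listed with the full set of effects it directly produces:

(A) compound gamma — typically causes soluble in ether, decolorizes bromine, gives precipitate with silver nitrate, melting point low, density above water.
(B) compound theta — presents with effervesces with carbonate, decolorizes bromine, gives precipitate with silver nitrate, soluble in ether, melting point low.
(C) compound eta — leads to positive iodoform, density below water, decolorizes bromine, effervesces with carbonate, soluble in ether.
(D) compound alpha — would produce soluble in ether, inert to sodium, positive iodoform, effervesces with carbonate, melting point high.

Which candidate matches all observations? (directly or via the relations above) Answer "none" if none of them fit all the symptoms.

Checking each candidate against the observations:
(A) compound gamma — decolorizes bromine match; effervesces with carbonate miss; gives precipitate with silver nitrate match; melting point high miss; soluble in ether match
(B) compound theta — fails on melting point high (predicts melting point low, not melting point high)
(C) compound eta — decolorizes bromine match; effervesces with carbonate match; gives precipitate with silver nitrate miss; melting point high miss; soluble in ether match
(D) compound alpha — decolorizes bromine miss; effervesces with carbonate match; gives precipitate with silver nitrate miss; melting point high match; soluble in ether match
Every candidate fails on at least one observation.

none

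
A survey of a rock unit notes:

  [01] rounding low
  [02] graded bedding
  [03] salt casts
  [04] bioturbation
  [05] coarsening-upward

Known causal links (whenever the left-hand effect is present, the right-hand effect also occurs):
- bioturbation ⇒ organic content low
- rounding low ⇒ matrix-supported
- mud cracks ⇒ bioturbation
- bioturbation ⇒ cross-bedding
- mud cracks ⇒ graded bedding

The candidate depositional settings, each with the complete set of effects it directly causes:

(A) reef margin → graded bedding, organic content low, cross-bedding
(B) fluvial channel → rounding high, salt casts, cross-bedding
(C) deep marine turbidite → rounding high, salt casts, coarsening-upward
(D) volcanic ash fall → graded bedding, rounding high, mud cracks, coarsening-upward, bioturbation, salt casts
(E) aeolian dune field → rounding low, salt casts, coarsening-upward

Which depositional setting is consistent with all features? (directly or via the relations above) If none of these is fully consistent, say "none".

Testing each hypothesis:
(A) reef margin — does not account for rounding low, salt casts, bioturbation, coarsening-upward
(B) fluvial channel — fails on rounding low, graded bedding, bioturbation, coarsening-upward (predicts rounding high, not rounding low)
(C) deep marine turbidite — fails on rounding low, graded bedding, bioturbation (predicts rounding high, not rounding low)
(D) volcanic ash fall — rounding low ✗; graded bedding ✓; salt casts ✓; bioturbation ✓; coarsening-upward ✓
(E) aeolian dune field — does not account for graded bedding, bioturbation
None of the listed candidates fits everything.

none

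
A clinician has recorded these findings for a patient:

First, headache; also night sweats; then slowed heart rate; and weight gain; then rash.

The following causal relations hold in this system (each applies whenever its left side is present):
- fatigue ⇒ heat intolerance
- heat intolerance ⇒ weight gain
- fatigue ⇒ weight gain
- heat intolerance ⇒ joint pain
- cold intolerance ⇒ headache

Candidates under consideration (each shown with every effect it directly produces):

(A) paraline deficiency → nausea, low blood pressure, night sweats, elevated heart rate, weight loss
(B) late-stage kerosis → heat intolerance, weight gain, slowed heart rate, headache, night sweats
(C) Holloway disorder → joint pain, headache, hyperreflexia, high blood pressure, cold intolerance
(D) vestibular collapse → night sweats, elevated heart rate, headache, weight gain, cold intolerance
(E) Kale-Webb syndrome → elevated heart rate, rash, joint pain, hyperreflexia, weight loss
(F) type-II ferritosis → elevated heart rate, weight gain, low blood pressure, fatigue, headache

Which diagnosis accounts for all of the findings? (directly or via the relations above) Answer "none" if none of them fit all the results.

none

Checking each candidate against the observations:
(A) paraline deficiency — fails on headache, slowed heart rate, weight gain, rash (predicts elevated heart rate, not slowed heart rate; predicts weight loss, not weight gain)
(B) late-stage kerosis — does not account for rash
(C) Holloway disorder — headache ✓; night sweats ✗; slowed heart rate ✗; weight gain ✗; rash ✗
(D) vestibular collapse — headache ✓; night sweats ✓; slowed heart rate ✗; weight gain ✓; rash ✗
(E) Kale-Webb syndrome — fails on headache, night sweats, slowed heart rate, weight gain (predicts elevated heart rate, not slowed heart rate; predicts weight loss, not weight gain)
(F) type-II ferritosis — headache ✓; night sweats ✗; slowed heart rate ✗; weight gain ✓; rash ✗
None of the listed candidates fits everything.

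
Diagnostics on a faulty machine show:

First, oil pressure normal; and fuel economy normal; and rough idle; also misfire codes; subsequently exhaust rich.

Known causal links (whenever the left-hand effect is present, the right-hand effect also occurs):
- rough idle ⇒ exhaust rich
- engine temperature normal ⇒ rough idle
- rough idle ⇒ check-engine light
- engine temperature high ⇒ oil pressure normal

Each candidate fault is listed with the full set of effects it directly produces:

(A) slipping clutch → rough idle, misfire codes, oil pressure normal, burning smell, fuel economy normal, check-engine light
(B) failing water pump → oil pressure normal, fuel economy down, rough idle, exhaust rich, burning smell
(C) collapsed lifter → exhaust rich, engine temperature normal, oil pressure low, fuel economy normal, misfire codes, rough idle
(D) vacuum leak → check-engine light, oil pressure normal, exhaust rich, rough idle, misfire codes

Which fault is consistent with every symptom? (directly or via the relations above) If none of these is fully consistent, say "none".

A

Per-candidate check:
(A) slipping clutch — accounts for every observation (exhaust rich through rough idle → exhaust rich)
(B) failing water pump — fails on fuel economy normal, misfire codes (predicts fuel economy down, not fuel economy normal)
(C) collapsed lifter — oil pressure normal miss; fuel economy normal match; rough idle match; misfire codes match; exhaust rich match
(D) vacuum leak — does not account for fuel economy normal
Only (A) is consistent with every observation.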